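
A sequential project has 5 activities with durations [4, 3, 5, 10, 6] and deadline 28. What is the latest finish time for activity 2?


LF(activity 2) = deadline - sum of successor durations
Successors: activities 3 through 5 with durations [5, 10, 6]
Sum of successor durations = 21
LF = 28 - 21 = 7

7


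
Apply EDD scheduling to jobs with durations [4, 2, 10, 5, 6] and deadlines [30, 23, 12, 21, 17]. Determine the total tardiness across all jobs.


Sort by due date (EDD order): [(10, 12), (6, 17), (5, 21), (2, 23), (4, 30)]
Compute completion times and tardiness:
  Job 1: p=10, d=12, C=10, tardiness=max(0,10-12)=0
  Job 2: p=6, d=17, C=16, tardiness=max(0,16-17)=0
  Job 3: p=5, d=21, C=21, tardiness=max(0,21-21)=0
  Job 4: p=2, d=23, C=23, tardiness=max(0,23-23)=0
  Job 5: p=4, d=30, C=27, tardiness=max(0,27-30)=0
Total tardiness = 0

0


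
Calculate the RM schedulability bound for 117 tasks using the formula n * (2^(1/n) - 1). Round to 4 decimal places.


Compute 2^(1/117) = 1.0059419185
Subtract 1: 1.0059419185 - 1 = 0.0059419185
Multiply by n: 117 * 0.0059419185 = 0.6952044645
Round to 4 dp: 0.6952

0.6952


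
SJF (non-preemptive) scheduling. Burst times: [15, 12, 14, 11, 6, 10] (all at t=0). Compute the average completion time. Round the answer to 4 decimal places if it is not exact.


SJF order (ascending): [6, 10, 11, 12, 14, 15]
Completion times:
  Job 1: burst=6, C=6
  Job 2: burst=10, C=16
  Job 3: burst=11, C=27
  Job 4: burst=12, C=39
  Job 5: burst=14, C=53
  Job 6: burst=15, C=68
Average completion = 209/6 = 34.8333

34.8333


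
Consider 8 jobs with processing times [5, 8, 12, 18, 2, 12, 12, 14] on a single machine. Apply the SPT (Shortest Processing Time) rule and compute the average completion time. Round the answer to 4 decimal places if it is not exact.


Sort jobs by processing time (SPT order): [2, 5, 8, 12, 12, 12, 14, 18]
Compute completion times sequentially:
  Job 1: processing = 2, completes at 2
  Job 2: processing = 5, completes at 7
  Job 3: processing = 8, completes at 15
  Job 4: processing = 12, completes at 27
  Job 5: processing = 12, completes at 39
  Job 6: processing = 12, completes at 51
  Job 7: processing = 14, completes at 65
  Job 8: processing = 18, completes at 83
Sum of completion times = 289
Average completion time = 289/8 = 36.125

36.125


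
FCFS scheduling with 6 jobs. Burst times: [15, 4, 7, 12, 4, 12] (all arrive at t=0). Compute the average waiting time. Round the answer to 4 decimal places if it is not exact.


FCFS order (as given): [15, 4, 7, 12, 4, 12]
Waiting times:
  Job 1: wait = 0
  Job 2: wait = 15
  Job 3: wait = 19
  Job 4: wait = 26
  Job 5: wait = 38
  Job 6: wait = 42
Sum of waiting times = 140
Average waiting time = 140/6 = 23.3333

23.3333


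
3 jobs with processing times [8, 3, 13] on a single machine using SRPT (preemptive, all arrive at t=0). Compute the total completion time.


Since all jobs arrive at t=0, SRPT equals SPT ordering.
SPT order: [3, 8, 13]
Completion times:
  Job 1: p=3, C=3
  Job 2: p=8, C=11
  Job 3: p=13, C=24
Total completion time = 3 + 11 + 24 = 38

38


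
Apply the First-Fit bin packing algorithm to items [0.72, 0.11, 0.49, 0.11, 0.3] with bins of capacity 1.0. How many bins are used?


Place items sequentially using First-Fit:
  Item 0.72 -> new Bin 1
  Item 0.11 -> Bin 1 (now 0.83)
  Item 0.49 -> new Bin 2
  Item 0.11 -> Bin 1 (now 0.94)
  Item 0.3 -> Bin 2 (now 0.79)
Total bins used = 2

2


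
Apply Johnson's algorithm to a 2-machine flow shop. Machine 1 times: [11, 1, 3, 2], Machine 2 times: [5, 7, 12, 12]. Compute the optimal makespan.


Apply Johnson's rule:
  Group 1 (a <= b): [(2, 1, 7), (4, 2, 12), (3, 3, 12)]
  Group 2 (a > b): [(1, 11, 5)]
Optimal job order: [2, 4, 3, 1]
Schedule:
  Job 2: M1 done at 1, M2 done at 8
  Job 4: M1 done at 3, M2 done at 20
  Job 3: M1 done at 6, M2 done at 32
  Job 1: M1 done at 17, M2 done at 37
Makespan = 37

37


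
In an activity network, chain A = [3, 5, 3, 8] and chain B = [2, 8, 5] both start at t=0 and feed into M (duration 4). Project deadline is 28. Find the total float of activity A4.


Forward pass: ES(A4) = sum of predecessors on chain A = 11
EF = ES + duration = 11 + 8 = 19
Backward pass: LF(M) = deadline = 28; LS(M) = 28 - 4 = 24
LF(A4) = LS(M) - sum(successors on chain A) = 24 - 0 = 24
LS = LF - duration = 24 - 8 = 16
Total float = LS - ES = 16 - 11 = 5

5


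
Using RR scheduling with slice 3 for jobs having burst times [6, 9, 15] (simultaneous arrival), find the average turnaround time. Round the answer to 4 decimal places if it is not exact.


Time quantum = 3
Execution trace:
  J1 runs 3 units, time = 3
  J2 runs 3 units, time = 6
  J3 runs 3 units, time = 9
  J1 runs 3 units, time = 12
  J2 runs 3 units, time = 15
  J3 runs 3 units, time = 18
  J2 runs 3 units, time = 21
  J3 runs 3 units, time = 24
  J3 runs 3 units, time = 27
  J3 runs 3 units, time = 30
Finish times: [12, 21, 30]
Average turnaround = 63/3 = 21.0

21.0


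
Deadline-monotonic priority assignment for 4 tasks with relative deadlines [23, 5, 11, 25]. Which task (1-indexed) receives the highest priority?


Sort tasks by relative deadline (ascending):
  Task 2: deadline = 5
  Task 3: deadline = 11
  Task 1: deadline = 23
  Task 4: deadline = 25
Priority order (highest first): [2, 3, 1, 4]
Highest priority task = 2

2


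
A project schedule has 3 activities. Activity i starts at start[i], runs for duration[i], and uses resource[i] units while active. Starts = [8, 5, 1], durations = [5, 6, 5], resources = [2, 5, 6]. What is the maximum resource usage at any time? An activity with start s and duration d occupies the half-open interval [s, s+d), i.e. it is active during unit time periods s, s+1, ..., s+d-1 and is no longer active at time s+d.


Each activity i is active on [start_i, start_i + duration_i).
Compute total resource usage per time slot:
  t=0: active resources = [], total = 0
  t=1: active resources = [6], total = 6
  t=2: active resources = [6], total = 6
  t=3: active resources = [6], total = 6
  t=4: active resources = [6], total = 6
  t=5: active resources = [5, 6], total = 11
  t=6: active resources = [5], total = 5
  t=7: active resources = [5], total = 5
  t=8: active resources = [2, 5], total = 7
  t=9: active resources = [2, 5], total = 7
  t=10: active resources = [2, 5], total = 7
  t=11: active resources = [2], total = 2
  t=12: active resources = [2], total = 2
Peak resource demand = 11

11


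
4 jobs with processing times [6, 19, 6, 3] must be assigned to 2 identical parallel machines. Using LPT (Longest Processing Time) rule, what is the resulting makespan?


Sort jobs in decreasing order (LPT): [19, 6, 6, 3]
Assign each job to the least loaded machine:
  Machine 1: jobs [19], load = 19
  Machine 2: jobs [6, 6, 3], load = 15
Makespan = max load = 19

19


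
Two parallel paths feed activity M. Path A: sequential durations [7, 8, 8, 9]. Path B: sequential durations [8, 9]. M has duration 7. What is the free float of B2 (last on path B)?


ES(B2) = sum of predecessors on chain B = 8
EF(B2) = ES + duration = 8 + 9 = 17
Successor of B2 is M. ES(M) = max(sum(A), sum(B)) = max(32, 17) = 32
Free float = ES(successor) - EF(current) = 32 - 17 = 15

15


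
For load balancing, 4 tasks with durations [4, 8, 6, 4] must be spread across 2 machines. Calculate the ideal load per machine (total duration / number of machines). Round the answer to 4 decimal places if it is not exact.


Total processing time = 4 + 8 + 6 + 4 = 22
Number of machines = 2
Ideal balanced load = 22 / 2 = 11.0

11.0


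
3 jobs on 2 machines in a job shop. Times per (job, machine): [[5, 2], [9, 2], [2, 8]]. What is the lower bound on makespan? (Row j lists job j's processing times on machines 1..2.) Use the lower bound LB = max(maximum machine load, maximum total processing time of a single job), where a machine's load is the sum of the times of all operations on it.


Machine loads:
  Machine 1: 5 + 9 + 2 = 16
  Machine 2: 2 + 2 + 8 = 12
Max machine load = 16
Job totals:
  Job 1: 7
  Job 2: 11
  Job 3: 10
Max job total = 11
Lower bound = max(16, 11) = 16

16


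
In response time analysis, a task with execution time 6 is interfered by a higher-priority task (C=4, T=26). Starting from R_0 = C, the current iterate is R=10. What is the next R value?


R_next = C + ceil(R_prev / T_hp) * C_hp
ceil(10 / 26) = ceil(0.3846) = 1
Interference = 1 * 4 = 4
R_next = 6 + 4 = 10
R_next = R_prev, so the iteration has converged (response time = 10).

10


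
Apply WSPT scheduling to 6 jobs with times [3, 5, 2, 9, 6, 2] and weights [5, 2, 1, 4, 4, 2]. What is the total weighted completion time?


Compute p/w ratios and sort ascending (WSPT): [(3, 5), (2, 2), (6, 4), (2, 1), (9, 4), (5, 2)]
Compute weighted completion times:
  Job (p=3,w=5): C=3, w*C=5*3=15
  Job (p=2,w=2): C=5, w*C=2*5=10
  Job (p=6,w=4): C=11, w*C=4*11=44
  Job (p=2,w=1): C=13, w*C=1*13=13
  Job (p=9,w=4): C=22, w*C=4*22=88
  Job (p=5,w=2): C=27, w*C=2*27=54
Total weighted completion time = 224

224


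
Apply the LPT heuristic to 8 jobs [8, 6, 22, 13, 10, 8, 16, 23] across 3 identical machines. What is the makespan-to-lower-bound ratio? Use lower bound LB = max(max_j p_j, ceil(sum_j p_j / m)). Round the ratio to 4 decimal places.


LPT order: [23, 22, 16, 13, 10, 8, 8, 6]
Machine loads after assignment: [37, 32, 37]
LPT makespan = 37
Lower bound = max(max_job, ceil(total/3)) = max(23, 36) = 36
Ratio = 37 / 36 = 1.0278

1.0278


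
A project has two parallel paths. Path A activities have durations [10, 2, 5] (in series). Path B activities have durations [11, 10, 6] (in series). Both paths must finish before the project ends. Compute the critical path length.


Path A total = 10 + 2 + 5 = 17
Path B total = 11 + 10 + 6 = 27
Critical path = longest path = max(17, 27) = 27

27


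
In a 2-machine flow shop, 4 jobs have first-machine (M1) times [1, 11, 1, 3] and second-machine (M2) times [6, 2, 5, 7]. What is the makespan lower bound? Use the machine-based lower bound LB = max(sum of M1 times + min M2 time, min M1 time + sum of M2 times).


LB1 = sum(M1 times) + min(M2 times) = 16 + 2 = 18
LB2 = min(M1 times) + sum(M2 times) = 1 + 20 = 21
Lower bound = max(LB1, LB2) = max(18, 21) = 21

21


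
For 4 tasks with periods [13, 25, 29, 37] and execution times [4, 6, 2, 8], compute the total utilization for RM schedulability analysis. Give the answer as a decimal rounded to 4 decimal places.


Compute individual utilizations (exact fractions):
  Task 1: C/T = 4/13 (approx. 0.3077)
  Task 2: C/T = 6/25 (approx. 0.24)
  Task 3: C/T = 2/29 (approx. 0.069)
  Task 4: C/T = 8/37 (approx. 0.2162)
Total utilization U = 4/13 + 6/25 + 2/29 + 8/37 = 290444/348725
Rounded to 4 decimal places: U = 0.8329
RM (Liu & Layland) bound for 4 tasks = 0.756828; compare with U = 290444/348725 (approx. 0.832874)
bound < U <= 1, so the RM sufficient condition is not met (inconclusive; an exact test such as response-time analysis is needed).

0.8329


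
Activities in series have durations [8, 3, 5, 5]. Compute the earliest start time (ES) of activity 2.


Activity 2 starts after activities 1 through 1 complete.
Predecessor durations: [8]
ES = 8 = 8

8


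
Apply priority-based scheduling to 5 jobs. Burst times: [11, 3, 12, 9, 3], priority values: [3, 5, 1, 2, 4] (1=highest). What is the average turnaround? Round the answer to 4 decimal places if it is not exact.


Sort by priority (ascending = highest first):
Order: [(1, 12), (2, 9), (3, 11), (4, 3), (5, 3)]
Completion times:
  Priority 1, burst=12, C=12
  Priority 2, burst=9, C=21
  Priority 3, burst=11, C=32
  Priority 4, burst=3, C=35
  Priority 5, burst=3, C=38
Average turnaround = 138/5 = 27.6

27.6


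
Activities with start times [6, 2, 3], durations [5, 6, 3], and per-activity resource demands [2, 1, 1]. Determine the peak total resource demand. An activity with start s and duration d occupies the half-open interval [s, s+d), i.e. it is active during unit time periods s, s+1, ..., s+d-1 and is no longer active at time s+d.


Each activity i is active on [start_i, start_i + duration_i).
Compute total resource usage per time slot:
  t=0: active resources = [], total = 0
  t=1: active resources = [], total = 0
  t=2: active resources = [1], total = 1
  t=3: active resources = [1, 1], total = 2
  t=4: active resources = [1, 1], total = 2
  t=5: active resources = [1, 1], total = 2
  t=6: active resources = [2, 1], total = 3
  t=7: active resources = [2, 1], total = 3
  t=8: active resources = [2], total = 2
  t=9: active resources = [2], total = 2
  t=10: active resources = [2], total = 2
Peak resource demand = 3

3


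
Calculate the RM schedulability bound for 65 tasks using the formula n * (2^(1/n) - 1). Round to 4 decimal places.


Compute 2^(1/65) = 1.0107208638
Subtract 1: 1.0107208638 - 1 = 0.0107208638
Multiply by n: 65 * 0.0107208638 = 0.6968561470
Round to 4 dp: 0.6969

0.6969


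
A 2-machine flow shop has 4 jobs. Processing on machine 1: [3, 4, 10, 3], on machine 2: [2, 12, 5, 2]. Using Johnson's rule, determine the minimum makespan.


Apply Johnson's rule:
  Group 1 (a <= b): [(2, 4, 12)]
  Group 2 (a > b): [(3, 10, 5), (1, 3, 2), (4, 3, 2)]
Optimal job order: [2, 3, 1, 4]
Schedule:
  Job 2: M1 done at 4, M2 done at 16
  Job 3: M1 done at 14, M2 done at 21
  Job 1: M1 done at 17, M2 done at 23
  Job 4: M1 done at 20, M2 done at 25
Makespan = 25

25


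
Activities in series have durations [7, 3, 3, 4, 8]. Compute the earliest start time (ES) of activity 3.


Activity 3 starts after activities 1 through 2 complete.
Predecessor durations: [7, 3]
ES = 7 + 3 = 10

10


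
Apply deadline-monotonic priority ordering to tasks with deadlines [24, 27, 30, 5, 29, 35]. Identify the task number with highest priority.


Sort tasks by relative deadline (ascending):
  Task 4: deadline = 5
  Task 1: deadline = 24
  Task 2: deadline = 27
  Task 5: deadline = 29
  Task 3: deadline = 30
  Task 6: deadline = 35
Priority order (highest first): [4, 1, 2, 5, 3, 6]
Highest priority task = 4

4


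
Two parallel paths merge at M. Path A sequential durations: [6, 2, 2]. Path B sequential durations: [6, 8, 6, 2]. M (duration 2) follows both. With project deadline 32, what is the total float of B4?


Forward pass: ES(B4) = sum of predecessors on chain B = 20
EF = ES + duration = 20 + 2 = 22
Backward pass: LF(M) = deadline = 32; LS(M) = 32 - 2 = 30
LF(B4) = LS(M) - sum(successors on chain B) = 30 - 0 = 30
LS = LF - duration = 30 - 2 = 28
Total float = LS - ES = 28 - 20 = 8

8


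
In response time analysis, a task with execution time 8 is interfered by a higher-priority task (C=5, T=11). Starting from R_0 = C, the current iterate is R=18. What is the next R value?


R_next = C + ceil(R_prev / T_hp) * C_hp
ceil(18 / 11) = ceil(1.6364) = 2
Interference = 2 * 5 = 10
R_next = 8 + 10 = 18
R_next = R_prev, so the iteration has converged (response time = 18).

18


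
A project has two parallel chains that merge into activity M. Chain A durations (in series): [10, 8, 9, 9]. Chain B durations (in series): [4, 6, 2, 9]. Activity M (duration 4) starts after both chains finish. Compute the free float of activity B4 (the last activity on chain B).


ES(B4) = sum of predecessors on chain B = 12
EF(B4) = ES + duration = 12 + 9 = 21
Successor of B4 is M. ES(M) = max(sum(A), sum(B)) = max(36, 21) = 36
Free float = ES(successor) - EF(current) = 36 - 21 = 15

15


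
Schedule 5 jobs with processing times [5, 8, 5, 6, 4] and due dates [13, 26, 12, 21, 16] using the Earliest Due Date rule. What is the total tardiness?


Sort by due date (EDD order): [(5, 12), (5, 13), (4, 16), (6, 21), (8, 26)]
Compute completion times and tardiness:
  Job 1: p=5, d=12, C=5, tardiness=max(0,5-12)=0
  Job 2: p=5, d=13, C=10, tardiness=max(0,10-13)=0
  Job 3: p=4, d=16, C=14, tardiness=max(0,14-16)=0
  Job 4: p=6, d=21, C=20, tardiness=max(0,20-21)=0
  Job 5: p=8, d=26, C=28, tardiness=max(0,28-26)=2
Total tardiness = 2

2


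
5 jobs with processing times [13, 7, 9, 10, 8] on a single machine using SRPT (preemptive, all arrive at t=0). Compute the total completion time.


Since all jobs arrive at t=0, SRPT equals SPT ordering.
SPT order: [7, 8, 9, 10, 13]
Completion times:
  Job 1: p=7, C=7
  Job 2: p=8, C=15
  Job 3: p=9, C=24
  Job 4: p=10, C=34
  Job 5: p=13, C=47
Total completion time = 7 + 15 + 24 + 34 + 47 = 127

127


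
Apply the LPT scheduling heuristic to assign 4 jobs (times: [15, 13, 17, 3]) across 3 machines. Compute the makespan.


Sort jobs in decreasing order (LPT): [17, 15, 13, 3]
Assign each job to the least loaded machine:
  Machine 1: jobs [17], load = 17
  Machine 2: jobs [15], load = 15
  Machine 3: jobs [13, 3], load = 16
Makespan = max load = 17

17


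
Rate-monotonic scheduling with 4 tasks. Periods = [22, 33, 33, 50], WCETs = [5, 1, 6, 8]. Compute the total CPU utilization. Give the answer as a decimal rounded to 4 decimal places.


Compute individual utilizations (exact fractions):
  Task 1: C/T = 5/22 (approx. 0.2273)
  Task 2: C/T = 1/33 (approx. 0.0303)
  Task 3: C/T = 6/33 = 2/11 (approx. 0.1818)
  Task 4: C/T = 8/50 = 4/25 (approx. 0.16)
Total utilization U = 5/22 + 1/33 + 2/11 + 4/25 = 989/1650
Rounded to 4 decimal places: U = 0.5994
RM (Liu & Layland) bound for 4 tasks = 0.756828; compare with U = 989/1650 (approx. 0.599394)
U <= bound, so schedulable by RM sufficient condition.

0.5994


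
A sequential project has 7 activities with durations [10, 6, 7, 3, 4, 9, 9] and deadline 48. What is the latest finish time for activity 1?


LF(activity 1) = deadline - sum of successor durations
Successors: activities 2 through 7 with durations [6, 7, 3, 4, 9, 9]
Sum of successor durations = 38
LF = 48 - 38 = 10

10


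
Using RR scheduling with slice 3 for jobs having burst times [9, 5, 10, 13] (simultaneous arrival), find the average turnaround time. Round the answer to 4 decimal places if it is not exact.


Time quantum = 3
Execution trace:
  J1 runs 3 units, time = 3
  J2 runs 3 units, time = 6
  J3 runs 3 units, time = 9
  J4 runs 3 units, time = 12
  J1 runs 3 units, time = 15
  J2 runs 2 units, time = 17
  J3 runs 3 units, time = 20
  J4 runs 3 units, time = 23
  J1 runs 3 units, time = 26
  J3 runs 3 units, time = 29
  J4 runs 3 units, time = 32
  J3 runs 1 units, time = 33
  J4 runs 3 units, time = 36
  J4 runs 1 units, time = 37
Finish times: [26, 17, 33, 37]
Average turnaround = 113/4 = 28.25

28.25


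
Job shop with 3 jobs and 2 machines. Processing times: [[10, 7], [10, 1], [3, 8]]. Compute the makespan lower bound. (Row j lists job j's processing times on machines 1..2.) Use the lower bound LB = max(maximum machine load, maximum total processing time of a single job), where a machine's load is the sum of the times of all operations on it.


Machine loads:
  Machine 1: 10 + 10 + 3 = 23
  Machine 2: 7 + 1 + 8 = 16
Max machine load = 23
Job totals:
  Job 1: 17
  Job 2: 11
  Job 3: 11
Max job total = 17
Lower bound = max(23, 17) = 23

23


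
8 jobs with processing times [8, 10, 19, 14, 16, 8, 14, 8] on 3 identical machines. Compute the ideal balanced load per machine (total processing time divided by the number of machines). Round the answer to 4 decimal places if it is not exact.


Total processing time = 8 + 10 + 19 + 14 + 16 + 8 + 14 + 8 = 97
Number of machines = 3
Ideal balanced load = 97 / 3 = 32.3333

32.3333


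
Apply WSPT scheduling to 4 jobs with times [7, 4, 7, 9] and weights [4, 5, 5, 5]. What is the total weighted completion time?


Compute p/w ratios and sort ascending (WSPT): [(4, 5), (7, 5), (7, 4), (9, 5)]
Compute weighted completion times:
  Job (p=4,w=5): C=4, w*C=5*4=20
  Job (p=7,w=5): C=11, w*C=5*11=55
  Job (p=7,w=4): C=18, w*C=4*18=72
  Job (p=9,w=5): C=27, w*C=5*27=135
Total weighted completion time = 282

282


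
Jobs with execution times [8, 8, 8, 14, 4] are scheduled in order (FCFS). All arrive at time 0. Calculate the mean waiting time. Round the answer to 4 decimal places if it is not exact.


FCFS order (as given): [8, 8, 8, 14, 4]
Waiting times:
  Job 1: wait = 0
  Job 2: wait = 8
  Job 3: wait = 16
  Job 4: wait = 24
  Job 5: wait = 38
Sum of waiting times = 86
Average waiting time = 86/5 = 17.2

17.2


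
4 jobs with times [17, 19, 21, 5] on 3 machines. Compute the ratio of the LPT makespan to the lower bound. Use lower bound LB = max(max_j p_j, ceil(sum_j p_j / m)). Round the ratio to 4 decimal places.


LPT order: [21, 19, 17, 5]
Machine loads after assignment: [21, 19, 22]
LPT makespan = 22
Lower bound = max(max_job, ceil(total/3)) = max(21, 21) = 21
Ratio = 22 / 21 = 1.0476

1.0476


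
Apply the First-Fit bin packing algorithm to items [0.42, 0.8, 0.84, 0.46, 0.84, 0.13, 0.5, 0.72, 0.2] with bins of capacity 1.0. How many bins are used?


Place items sequentially using First-Fit:
  Item 0.42 -> new Bin 1
  Item 0.8 -> new Bin 2
  Item 0.84 -> new Bin 3
  Item 0.46 -> Bin 1 (now 0.88)
  Item 0.84 -> new Bin 4
  Item 0.13 -> Bin 2 (now 0.93)
  Item 0.5 -> new Bin 5
  Item 0.72 -> new Bin 6
  Item 0.2 -> Bin 5 (now 0.7)
Total bins used = 6

6


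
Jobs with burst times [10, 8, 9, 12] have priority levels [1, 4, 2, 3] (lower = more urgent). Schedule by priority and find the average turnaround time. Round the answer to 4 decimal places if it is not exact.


Sort by priority (ascending = highest first):
Order: [(1, 10), (2, 9), (3, 12), (4, 8)]
Completion times:
  Priority 1, burst=10, C=10
  Priority 2, burst=9, C=19
  Priority 3, burst=12, C=31
  Priority 4, burst=8, C=39
Average turnaround = 99/4 = 24.75

24.75


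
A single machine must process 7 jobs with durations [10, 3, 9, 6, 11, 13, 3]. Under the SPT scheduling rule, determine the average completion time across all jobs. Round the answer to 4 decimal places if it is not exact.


Sort jobs by processing time (SPT order): [3, 3, 6, 9, 10, 11, 13]
Compute completion times sequentially:
  Job 1: processing = 3, completes at 3
  Job 2: processing = 3, completes at 6
  Job 3: processing = 6, completes at 12
  Job 4: processing = 9, completes at 21
  Job 5: processing = 10, completes at 31
  Job 6: processing = 11, completes at 42
  Job 7: processing = 13, completes at 55
Sum of completion times = 170
Average completion time = 170/7 = 24.2857

24.2857


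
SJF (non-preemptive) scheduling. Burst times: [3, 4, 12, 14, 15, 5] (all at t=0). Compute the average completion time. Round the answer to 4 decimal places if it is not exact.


SJF order (ascending): [3, 4, 5, 12, 14, 15]
Completion times:
  Job 1: burst=3, C=3
  Job 2: burst=4, C=7
  Job 3: burst=5, C=12
  Job 4: burst=12, C=24
  Job 5: burst=14, C=38
  Job 6: burst=15, C=53
Average completion = 137/6 = 22.8333

22.8333


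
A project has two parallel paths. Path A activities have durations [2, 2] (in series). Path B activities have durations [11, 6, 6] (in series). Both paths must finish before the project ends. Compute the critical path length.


Path A total = 2 + 2 = 4
Path B total = 11 + 6 + 6 = 23
Critical path = longest path = max(4, 23) = 23

23


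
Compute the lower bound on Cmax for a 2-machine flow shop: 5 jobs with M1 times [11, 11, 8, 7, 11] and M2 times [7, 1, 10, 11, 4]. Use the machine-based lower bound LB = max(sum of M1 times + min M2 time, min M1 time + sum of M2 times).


LB1 = sum(M1 times) + min(M2 times) = 48 + 1 = 49
LB2 = min(M1 times) + sum(M2 times) = 7 + 33 = 40
Lower bound = max(LB1, LB2) = max(49, 40) = 49

49


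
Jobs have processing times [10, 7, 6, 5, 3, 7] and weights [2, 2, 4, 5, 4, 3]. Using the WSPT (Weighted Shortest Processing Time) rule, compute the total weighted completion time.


Compute p/w ratios and sort ascending (WSPT): [(3, 4), (5, 5), (6, 4), (7, 3), (7, 2), (10, 2)]
Compute weighted completion times:
  Job (p=3,w=4): C=3, w*C=4*3=12
  Job (p=5,w=5): C=8, w*C=5*8=40
  Job (p=6,w=4): C=14, w*C=4*14=56
  Job (p=7,w=3): C=21, w*C=3*21=63
  Job (p=7,w=2): C=28, w*C=2*28=56
  Job (p=10,w=2): C=38, w*C=2*38=76
Total weighted completion time = 303

303


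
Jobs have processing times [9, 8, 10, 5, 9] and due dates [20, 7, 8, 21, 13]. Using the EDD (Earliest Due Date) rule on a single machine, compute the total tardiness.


Sort by due date (EDD order): [(8, 7), (10, 8), (9, 13), (9, 20), (5, 21)]
Compute completion times and tardiness:
  Job 1: p=8, d=7, C=8, tardiness=max(0,8-7)=1
  Job 2: p=10, d=8, C=18, tardiness=max(0,18-8)=10
  Job 3: p=9, d=13, C=27, tardiness=max(0,27-13)=14
  Job 4: p=9, d=20, C=36, tardiness=max(0,36-20)=16
  Job 5: p=5, d=21, C=41, tardiness=max(0,41-21)=20
Total tardiness = 61

61


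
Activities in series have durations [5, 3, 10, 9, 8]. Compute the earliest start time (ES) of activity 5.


Activity 5 starts after activities 1 through 4 complete.
Predecessor durations: [5, 3, 10, 9]
ES = 5 + 3 + 10 + 9 = 27

27


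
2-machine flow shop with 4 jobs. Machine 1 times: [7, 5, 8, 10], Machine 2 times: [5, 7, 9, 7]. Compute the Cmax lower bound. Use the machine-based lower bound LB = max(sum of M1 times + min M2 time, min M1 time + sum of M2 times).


LB1 = sum(M1 times) + min(M2 times) = 30 + 5 = 35
LB2 = min(M1 times) + sum(M2 times) = 5 + 28 = 33
Lower bound = max(LB1, LB2) = max(35, 33) = 35

35


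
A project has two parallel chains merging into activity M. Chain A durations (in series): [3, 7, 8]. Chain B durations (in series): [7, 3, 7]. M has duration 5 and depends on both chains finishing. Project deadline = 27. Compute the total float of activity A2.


Forward pass: ES(A2) = sum of predecessors on chain A = 3
EF = ES + duration = 3 + 7 = 10
Backward pass: LF(M) = deadline = 27; LS(M) = 27 - 5 = 22
LF(A2) = LS(M) - sum(successors on chain A) = 22 - 8 = 14
LS = LF - duration = 14 - 7 = 7
Total float = LS - ES = 7 - 3 = 4

4


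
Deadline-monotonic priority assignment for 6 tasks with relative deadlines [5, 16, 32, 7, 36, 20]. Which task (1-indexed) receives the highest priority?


Sort tasks by relative deadline (ascending):
  Task 1: deadline = 5
  Task 4: deadline = 7
  Task 2: deadline = 16
  Task 6: deadline = 20
  Task 3: deadline = 32
  Task 5: deadline = 36
Priority order (highest first): [1, 4, 2, 6, 3, 5]
Highest priority task = 1

1


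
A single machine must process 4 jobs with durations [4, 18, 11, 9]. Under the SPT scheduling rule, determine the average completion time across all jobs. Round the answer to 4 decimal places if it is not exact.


Sort jobs by processing time (SPT order): [4, 9, 11, 18]
Compute completion times sequentially:
  Job 1: processing = 4, completes at 4
  Job 2: processing = 9, completes at 13
  Job 3: processing = 11, completes at 24
  Job 4: processing = 18, completes at 42
Sum of completion times = 83
Average completion time = 83/4 = 20.75

20.75


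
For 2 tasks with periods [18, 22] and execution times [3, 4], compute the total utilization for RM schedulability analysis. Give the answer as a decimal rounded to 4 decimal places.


Compute individual utilizations (exact fractions):
  Task 1: C/T = 3/18 = 1/6 (approx. 0.1667)
  Task 2: C/T = 4/22 = 2/11 (approx. 0.1818)
Total utilization U = 1/6 + 2/11 = 23/66
Rounded to 4 decimal places: U = 0.3485
RM (Liu & Layland) bound for 2 tasks = 0.828427; compare with U = 23/66 (approx. 0.348485)
U <= bound, so schedulable by RM sufficient condition.

0.3485


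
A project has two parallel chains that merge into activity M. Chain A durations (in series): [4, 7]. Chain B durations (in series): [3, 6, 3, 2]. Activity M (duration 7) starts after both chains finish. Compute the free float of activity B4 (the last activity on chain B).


ES(B4) = sum of predecessors on chain B = 12
EF(B4) = ES + duration = 12 + 2 = 14
Successor of B4 is M. ES(M) = max(sum(A), sum(B)) = max(11, 14) = 14
Free float = ES(successor) - EF(current) = 14 - 14 = 0

0


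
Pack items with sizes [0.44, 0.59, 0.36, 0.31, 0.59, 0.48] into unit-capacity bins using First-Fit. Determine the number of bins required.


Place items sequentially using First-Fit:
  Item 0.44 -> new Bin 1
  Item 0.59 -> new Bin 2
  Item 0.36 -> Bin 1 (now 0.8)
  Item 0.31 -> Bin 2 (now 0.9)
  Item 0.59 -> new Bin 3
  Item 0.48 -> new Bin 4
Total bins used = 4

4


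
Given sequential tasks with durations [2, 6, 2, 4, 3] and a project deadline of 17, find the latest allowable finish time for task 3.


LF(activity 3) = deadline - sum of successor durations
Successors: activities 4 through 5 with durations [4, 3]
Sum of successor durations = 7
LF = 17 - 7 = 10

10


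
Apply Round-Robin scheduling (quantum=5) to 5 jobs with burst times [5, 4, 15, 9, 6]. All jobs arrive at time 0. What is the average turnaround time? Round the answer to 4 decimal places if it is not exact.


Time quantum = 5
Execution trace:
  J1 runs 5 units, time = 5
  J2 runs 4 units, time = 9
  J3 runs 5 units, time = 14
  J4 runs 5 units, time = 19
  J5 runs 5 units, time = 24
  J3 runs 5 units, time = 29
  J4 runs 4 units, time = 33
  J5 runs 1 units, time = 34
  J3 runs 5 units, time = 39
Finish times: [5, 9, 39, 33, 34]
Average turnaround = 120/5 = 24.0

24.0


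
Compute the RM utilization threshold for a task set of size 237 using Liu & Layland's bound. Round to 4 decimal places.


Compute 2^(1/237) = 1.0029289527
Subtract 1: 1.0029289527 - 1 = 0.0029289527
Multiply by n: 237 * 0.0029289527 = 0.6941617899
Round to 4 dp: 0.6942

0.6942


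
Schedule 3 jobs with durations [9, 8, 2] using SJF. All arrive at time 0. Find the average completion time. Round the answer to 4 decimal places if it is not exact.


SJF order (ascending): [2, 8, 9]
Completion times:
  Job 1: burst=2, C=2
  Job 2: burst=8, C=10
  Job 3: burst=9, C=19
Average completion = 31/3 = 10.3333

10.3333


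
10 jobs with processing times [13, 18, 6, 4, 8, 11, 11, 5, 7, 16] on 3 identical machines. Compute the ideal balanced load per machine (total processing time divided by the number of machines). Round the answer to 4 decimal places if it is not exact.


Total processing time = 13 + 18 + 6 + 4 + 8 + 11 + 11 + 5 + 7 + 16 = 99
Number of machines = 3
Ideal balanced load = 99 / 3 = 33.0

33.0


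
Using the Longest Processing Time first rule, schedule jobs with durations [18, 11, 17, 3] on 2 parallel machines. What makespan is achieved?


Sort jobs in decreasing order (LPT): [18, 17, 11, 3]
Assign each job to the least loaded machine:
  Machine 1: jobs [18, 3], load = 21
  Machine 2: jobs [17, 11], load = 28
Makespan = max load = 28

28


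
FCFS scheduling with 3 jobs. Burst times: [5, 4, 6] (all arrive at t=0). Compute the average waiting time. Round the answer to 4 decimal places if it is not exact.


FCFS order (as given): [5, 4, 6]
Waiting times:
  Job 1: wait = 0
  Job 2: wait = 5
  Job 3: wait = 9
Sum of waiting times = 14
Average waiting time = 14/3 = 4.6667

4.6667


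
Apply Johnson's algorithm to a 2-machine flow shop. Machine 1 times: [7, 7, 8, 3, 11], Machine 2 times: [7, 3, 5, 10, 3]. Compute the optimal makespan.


Apply Johnson's rule:
  Group 1 (a <= b): [(4, 3, 10), (1, 7, 7)]
  Group 2 (a > b): [(3, 8, 5), (2, 7, 3), (5, 11, 3)]
Optimal job order: [4, 1, 3, 2, 5]
Schedule:
  Job 4: M1 done at 3, M2 done at 13
  Job 1: M1 done at 10, M2 done at 20
  Job 3: M1 done at 18, M2 done at 25
  Job 2: M1 done at 25, M2 done at 28
  Job 5: M1 done at 36, M2 done at 39
Makespan = 39

39


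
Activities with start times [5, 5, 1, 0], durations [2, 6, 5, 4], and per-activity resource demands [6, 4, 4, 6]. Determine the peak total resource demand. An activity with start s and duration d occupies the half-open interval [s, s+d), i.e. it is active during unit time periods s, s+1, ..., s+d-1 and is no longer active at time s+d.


Each activity i is active on [start_i, start_i + duration_i).
Compute total resource usage per time slot:
  t=0: active resources = [6], total = 6
  t=1: active resources = [4, 6], total = 10
  t=2: active resources = [4, 6], total = 10
  t=3: active resources = [4, 6], total = 10
  t=4: active resources = [4], total = 4
  t=5: active resources = [6, 4, 4], total = 14
  t=6: active resources = [6, 4], total = 10
  t=7: active resources = [4], total = 4
  t=8: active resources = [4], total = 4
  t=9: active resources = [4], total = 4
  t=10: active resources = [4], total = 4
Peak resource demand = 14

14


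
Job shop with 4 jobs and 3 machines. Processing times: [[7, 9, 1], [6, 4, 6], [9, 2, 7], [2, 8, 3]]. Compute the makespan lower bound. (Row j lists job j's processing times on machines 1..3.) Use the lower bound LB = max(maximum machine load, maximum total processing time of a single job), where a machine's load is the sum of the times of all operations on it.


Machine loads:
  Machine 1: 7 + 6 + 9 + 2 = 24
  Machine 2: 9 + 4 + 2 + 8 = 23
  Machine 3: 1 + 6 + 7 + 3 = 17
Max machine load = 24
Job totals:
  Job 1: 17
  Job 2: 16
  Job 3: 18
  Job 4: 13
Max job total = 18
Lower bound = max(24, 18) = 24

24


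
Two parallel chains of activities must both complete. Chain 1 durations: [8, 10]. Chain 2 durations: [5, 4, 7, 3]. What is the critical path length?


Path A total = 8 + 10 = 18
Path B total = 5 + 4 + 7 + 3 = 19
Critical path = longest path = max(18, 19) = 19

19


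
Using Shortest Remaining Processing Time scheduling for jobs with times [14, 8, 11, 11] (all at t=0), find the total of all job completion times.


Since all jobs arrive at t=0, SRPT equals SPT ordering.
SPT order: [8, 11, 11, 14]
Completion times:
  Job 1: p=8, C=8
  Job 2: p=11, C=19
  Job 3: p=11, C=30
  Job 4: p=14, C=44
Total completion time = 8 + 19 + 30 + 44 = 101

101


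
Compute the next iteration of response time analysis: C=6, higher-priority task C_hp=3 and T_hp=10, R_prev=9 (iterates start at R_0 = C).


R_next = C + ceil(R_prev / T_hp) * C_hp
ceil(9 / 10) = ceil(0.9) = 1
Interference = 1 * 3 = 3
R_next = 6 + 3 = 9
R_next = R_prev, so the iteration has converged (response time = 9).

9


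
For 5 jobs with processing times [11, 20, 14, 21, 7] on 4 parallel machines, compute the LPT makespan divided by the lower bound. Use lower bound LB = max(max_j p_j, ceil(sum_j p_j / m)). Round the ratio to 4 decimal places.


LPT order: [21, 20, 14, 11, 7]
Machine loads after assignment: [21, 20, 14, 18]
LPT makespan = 21
Lower bound = max(max_job, ceil(total/4)) = max(21, 19) = 21
Ratio = 21 / 21 = 1.0

1.0


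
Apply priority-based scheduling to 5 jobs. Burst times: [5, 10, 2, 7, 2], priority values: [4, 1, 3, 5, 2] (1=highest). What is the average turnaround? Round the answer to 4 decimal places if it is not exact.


Sort by priority (ascending = highest first):
Order: [(1, 10), (2, 2), (3, 2), (4, 5), (5, 7)]
Completion times:
  Priority 1, burst=10, C=10
  Priority 2, burst=2, C=12
  Priority 3, burst=2, C=14
  Priority 4, burst=5, C=19
  Priority 5, burst=7, C=26
Average turnaround = 81/5 = 16.2

16.2


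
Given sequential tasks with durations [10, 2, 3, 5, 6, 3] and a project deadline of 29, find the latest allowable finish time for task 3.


LF(activity 3) = deadline - sum of successor durations
Successors: activities 4 through 6 with durations [5, 6, 3]
Sum of successor durations = 14
LF = 29 - 14 = 15

15


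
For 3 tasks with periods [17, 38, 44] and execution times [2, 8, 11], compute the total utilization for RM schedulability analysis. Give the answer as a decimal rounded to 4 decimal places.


Compute individual utilizations (exact fractions):
  Task 1: C/T = 2/17 (approx. 0.1176)
  Task 2: C/T = 8/38 = 4/19 (approx. 0.2105)
  Task 3: C/T = 11/44 = 1/4 (approx. 0.25)
Total utilization U = 2/17 + 4/19 + 1/4 = 747/1292
Rounded to 4 decimal places: U = 0.5782
RM (Liu & Layland) bound for 3 tasks = 0.779763; compare with U = 747/1292 (approx. 0.578173)
U <= bound, so schedulable by RM sufficient condition.

0.5782


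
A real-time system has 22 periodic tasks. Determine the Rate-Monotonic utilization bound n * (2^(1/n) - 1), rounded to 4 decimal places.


Compute 2^(1/22) = 1.0320082797
Subtract 1: 1.0320082797 - 1 = 0.0320082797
Multiply by n: 22 * 0.0320082797 = 0.7041821534
Round to 4 dp: 0.7042

0.7042


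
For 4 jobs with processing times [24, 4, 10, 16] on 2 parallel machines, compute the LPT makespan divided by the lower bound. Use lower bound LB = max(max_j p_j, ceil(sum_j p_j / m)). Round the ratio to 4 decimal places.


LPT order: [24, 16, 10, 4]
Machine loads after assignment: [28, 26]
LPT makespan = 28
Lower bound = max(max_job, ceil(total/2)) = max(24, 27) = 27
Ratio = 28 / 27 = 1.037

1.037


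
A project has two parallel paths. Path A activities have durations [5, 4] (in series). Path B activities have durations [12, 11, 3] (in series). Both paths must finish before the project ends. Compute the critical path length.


Path A total = 5 + 4 = 9
Path B total = 12 + 11 + 3 = 26
Critical path = longest path = max(9, 26) = 26

26


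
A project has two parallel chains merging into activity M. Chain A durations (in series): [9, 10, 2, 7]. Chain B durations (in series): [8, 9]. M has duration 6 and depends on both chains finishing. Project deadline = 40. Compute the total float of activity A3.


Forward pass: ES(A3) = sum of predecessors on chain A = 19
EF = ES + duration = 19 + 2 = 21
Backward pass: LF(M) = deadline = 40; LS(M) = 40 - 6 = 34
LF(A3) = LS(M) - sum(successors on chain A) = 34 - 7 = 27
LS = LF - duration = 27 - 2 = 25
Total float = LS - ES = 25 - 19 = 6

6


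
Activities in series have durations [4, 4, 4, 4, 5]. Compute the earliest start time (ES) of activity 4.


Activity 4 starts after activities 1 through 3 complete.
Predecessor durations: [4, 4, 4]
ES = 4 + 4 + 4 = 12

12


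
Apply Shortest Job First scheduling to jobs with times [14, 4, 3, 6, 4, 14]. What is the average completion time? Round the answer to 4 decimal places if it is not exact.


SJF order (ascending): [3, 4, 4, 6, 14, 14]
Completion times:
  Job 1: burst=3, C=3
  Job 2: burst=4, C=7
  Job 3: burst=4, C=11
  Job 4: burst=6, C=17
  Job 5: burst=14, C=31
  Job 6: burst=14, C=45
Average completion = 114/6 = 19.0

19.0


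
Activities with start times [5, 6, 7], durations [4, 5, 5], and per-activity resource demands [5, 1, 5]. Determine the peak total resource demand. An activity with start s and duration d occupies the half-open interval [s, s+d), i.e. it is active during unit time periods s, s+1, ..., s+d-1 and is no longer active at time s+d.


Each activity i is active on [start_i, start_i + duration_i).
Compute total resource usage per time slot:
  t=0: active resources = [], total = 0
  t=1: active resources = [], total = 0
  t=2: active resources = [], total = 0
  t=3: active resources = [], total = 0
  t=4: active resources = [], total = 0
  t=5: active resources = [5], total = 5
  t=6: active resources = [5, 1], total = 6
  t=7: active resources = [5, 1, 5], total = 11
  t=8: active resources = [5, 1, 5], total = 11
  t=9: active resources = [1, 5], total = 6
  t=10: active resources = [1, 5], total = 6
  t=11: active resources = [5], total = 5
Peak resource demand = 11

11


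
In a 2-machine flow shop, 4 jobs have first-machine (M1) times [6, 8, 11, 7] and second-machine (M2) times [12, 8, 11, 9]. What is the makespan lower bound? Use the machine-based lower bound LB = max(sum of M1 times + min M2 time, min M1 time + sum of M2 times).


LB1 = sum(M1 times) + min(M2 times) = 32 + 8 = 40
LB2 = min(M1 times) + sum(M2 times) = 6 + 40 = 46
Lower bound = max(LB1, LB2) = max(40, 46) = 46

46


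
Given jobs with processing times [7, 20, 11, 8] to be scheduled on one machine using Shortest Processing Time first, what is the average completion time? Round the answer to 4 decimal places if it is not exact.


Sort jobs by processing time (SPT order): [7, 8, 11, 20]
Compute completion times sequentially:
  Job 1: processing = 7, completes at 7
  Job 2: processing = 8, completes at 15
  Job 3: processing = 11, completes at 26
  Job 4: processing = 20, completes at 46
Sum of completion times = 94
Average completion time = 94/4 = 23.5

23.5
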